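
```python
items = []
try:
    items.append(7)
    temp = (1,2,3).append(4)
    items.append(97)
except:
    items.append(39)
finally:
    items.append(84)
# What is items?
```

Step-by-step execution trace:
1. try: `items.append(7)` → items = [7].
2. `temp = (1,2,3).append(4)` raises AttributeError; `items.append(97)` is not reached.
3. bare `except` matches → `items.append(39)` → items = [7, 39].
4. finally always runs: `items.append(84)` → items = [7, 39, 84].
Result: [7, 39, 84]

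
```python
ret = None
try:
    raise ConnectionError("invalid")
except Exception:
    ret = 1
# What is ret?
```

Step-by-step execution trace:
1. `raise ConnectionError(...)` raises ConnectionError.
2. `except Exception` matches (ConnectionError is a subclass of Exception) → ret = 1.
Result: 1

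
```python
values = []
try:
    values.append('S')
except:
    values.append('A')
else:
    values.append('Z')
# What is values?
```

Step-by-step execution trace:
1. try: `values.append('S')` → values = ['S']. No exception raised.
2. `except` is skipped.
3. `else` runs (try completed without exception): `values.append('Z')` → values = ['S', 'Z'].
Result: ['S', 'Z']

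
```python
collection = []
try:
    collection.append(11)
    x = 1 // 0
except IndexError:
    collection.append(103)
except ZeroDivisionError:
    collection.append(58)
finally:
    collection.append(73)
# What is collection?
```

Step-by-step execution trace:
1. try: `collection.append(11)` → collection = [11].
2. `x = 1 // 0` raises ZeroDivisionError.
3. `except IndexError` does not match ZeroDivisionError; skipped.
4. `except ZeroDivisionError` matches → `collection.append(58)` → collection = [11, 58].
5. finally always runs: `collection.append(73)` → collection = [11, 58, 73].
Result: [11, 58, 73]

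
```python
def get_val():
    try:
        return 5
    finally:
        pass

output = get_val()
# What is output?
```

Step-by-step execution trace:
1. `get_val()` enters try: `return 5` sets pending return value 5.
2. Before returning, `finally: pass` runs (no effect).
3. get_val() returns 5 → output = 5.
Result: 5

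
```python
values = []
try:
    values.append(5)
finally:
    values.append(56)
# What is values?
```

Step-by-step execution trace:
1. try: `values.append(5)` → values = [5].
2. The try body completes without raising.
3. finally always runs: `values.append(56)` → values = [5, 56].
Result: [5, 56]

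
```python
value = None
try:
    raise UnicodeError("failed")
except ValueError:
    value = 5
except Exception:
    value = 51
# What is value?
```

Step-by-step execution trace:
1. `raise UnicodeError(...)` raises UnicodeError.
2. `except ValueError` matches (UnicodeError is a subclass of ValueError) → value = 5.
3. `except Exception` is not reached.
Result: 5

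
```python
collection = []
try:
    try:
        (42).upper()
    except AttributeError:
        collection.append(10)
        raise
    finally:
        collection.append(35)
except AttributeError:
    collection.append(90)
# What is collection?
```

Step-by-step execution trace:
1. Inner try: `(42).upper()` raises AttributeError.
2. Inner `except AttributeError` matches → `collection.append(10)` → collection = [10].
3. bare `raise` re-raises AttributeError.
4. Inner `finally` runs during unwinding: `collection.append(35)` → collection = [10, 35].
5. Outer `except AttributeError` matches → `collection.append(90)` → collection = [10, 35, 90].
Result: [10, 35, 90]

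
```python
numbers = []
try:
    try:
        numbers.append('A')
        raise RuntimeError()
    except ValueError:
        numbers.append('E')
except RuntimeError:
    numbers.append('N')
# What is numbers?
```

Step-by-step execution trace:
1. Inner try: `numbers.append('A')` → numbers = ['A'].
2. `raise RuntimeError()` raises RuntimeError.
3. Inner `except ValueError` does not match RuntimeError; exception propagates to outer try.
4. Outer `except RuntimeError` matches → `numbers.append('N')` → numbers = ['A', 'N'].
Result: ['A', 'N']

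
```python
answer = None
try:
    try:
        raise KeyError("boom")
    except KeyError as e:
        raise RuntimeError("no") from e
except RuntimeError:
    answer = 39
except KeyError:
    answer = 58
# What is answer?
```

Step-by-step execution trace:
1. Inner try raises KeyError; inner `except KeyError as e` catches it.
2. `raise RuntimeError(...) from e` raises RuntimeError (KeyError is attached as __cause__, but only RuntimeError is active).
3. Outer `except RuntimeError` matches → answer = 39.
4. `except KeyError` is not reached.
Result: 39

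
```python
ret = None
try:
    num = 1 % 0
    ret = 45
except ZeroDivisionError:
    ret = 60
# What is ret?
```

Step-by-step execution trace:
1. `num = 1 % 0` raises ZeroDivisionError.
2. `ret = 45` is not reached.
3. `except ZeroDivisionError` matches → ret = 60.
Result: 60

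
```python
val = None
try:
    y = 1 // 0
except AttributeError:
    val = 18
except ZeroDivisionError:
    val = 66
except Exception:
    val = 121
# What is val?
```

Step-by-step execution trace:
1. `y = 1 // 0` raises ZeroDivisionError.
2. `except AttributeError` does not match ZeroDivisionError; skipped.
3. `except ZeroDivisionError` matches → val = 66.
4. Remaining except clauses are skipped.
Result: 66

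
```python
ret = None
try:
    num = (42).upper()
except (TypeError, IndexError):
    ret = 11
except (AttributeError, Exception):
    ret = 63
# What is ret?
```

Step-by-step execution trace:
1. `num = (42).upper()` raises AttributeError.
2. `except (TypeError, IndexError)` does not match AttributeError; skipped.
3. `except (AttributeError, Exception)` matches (AttributeError is in the tuple) → ret = 63.
Result: 63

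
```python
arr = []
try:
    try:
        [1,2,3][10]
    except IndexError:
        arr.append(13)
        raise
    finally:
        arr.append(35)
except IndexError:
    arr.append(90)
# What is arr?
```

Step-by-step execution trace:
1. Inner try: `[1,2,3][10]` raises IndexError.
2. Inner `except IndexError` matches → `arr.append(13)` → arr = [13].
3. bare `raise` re-raises IndexError.
4. Inner `finally` runs during unwinding: `arr.append(35)` → arr = [13, 35].
5. Outer `except IndexError` matches → `arr.append(90)` → arr = [13, 35, 90].
Result: [13, 35, 90]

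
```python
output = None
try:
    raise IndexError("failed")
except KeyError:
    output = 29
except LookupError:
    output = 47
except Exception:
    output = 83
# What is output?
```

Step-by-step execution trace:
1. `raise IndexError(...)` raises IndexError.
2. `except KeyError` does not match (IndexError is not a subclass of KeyError); skipped.
3. `except LookupError` matches (IndexError is a subclass of LookupError) → output = 47.
4. `except Exception` is not reached.
Result: 47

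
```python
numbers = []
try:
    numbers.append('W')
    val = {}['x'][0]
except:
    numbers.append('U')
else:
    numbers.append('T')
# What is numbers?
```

Step-by-step execution trace:
1. try: `numbers.append('W')` → numbers = ['W'].
2. `val = {}['x'][0]` raises KeyError.
3. bare `except` matches → `numbers.append('U')` → numbers = ['W', 'U'].
4. `else` is skipped (an exception was raised).
Result: ['W', 'U']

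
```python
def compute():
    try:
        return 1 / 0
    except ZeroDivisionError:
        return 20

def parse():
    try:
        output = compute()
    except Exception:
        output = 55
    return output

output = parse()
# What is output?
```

Step-by-step execution trace:
1. `parse()` calls `compute()`.
2. In compute: `1 / 0` raises ZeroDivisionError; `except ZeroDivisionError` catches it → returns 20.
3. In parse: `output = compute()` → output = 20. No exception reaches parse.
4. `except Exception` is skipped; parse returns 20.
5. output = 20.
Result: 20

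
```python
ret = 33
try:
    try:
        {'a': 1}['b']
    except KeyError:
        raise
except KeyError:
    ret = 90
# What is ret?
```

Step-by-step execution trace:
1. Inner try: `{'a': 1}['b']` raises KeyError.
2. Inner `except KeyError` matches; bare `raise` re-raises the same KeyError.
3. Outer `except KeyError` matches → ret = 90.
Result: 90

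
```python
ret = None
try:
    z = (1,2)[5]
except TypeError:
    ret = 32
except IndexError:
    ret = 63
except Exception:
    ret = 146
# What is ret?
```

Step-by-step execution trace:
1. `z = (1,2)[5]` raises IndexError.
2. `except TypeError` does not match IndexError; skipped.
3. `except IndexError` matches → ret = 63.
4. Remaining except clauses are skipped.
Result: 63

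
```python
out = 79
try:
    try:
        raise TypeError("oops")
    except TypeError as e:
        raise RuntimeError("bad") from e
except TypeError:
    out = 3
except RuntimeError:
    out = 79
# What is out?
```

Step-by-step execution trace:
1. Inner try raises TypeError; inner `except TypeError as e` catches it.
2. `raise RuntimeError(...) from e` raises RuntimeError (TypeError is attached as __cause__, but only RuntimeError is active).
3. Outer `except TypeError` does not match RuntimeError; skipped.
4. Outer `except RuntimeError` matches → out = 79.
Result: 79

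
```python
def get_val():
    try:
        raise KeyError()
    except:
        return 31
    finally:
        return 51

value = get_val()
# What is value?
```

Step-by-step execution trace:
1. `get_val()` enters try: `raise KeyError()` raises KeyError.
2. bare `except` matches → `return 31` sets pending return value 31.
3. Before returning, `finally: return 51` runs and overrides the pending return.
4. get_val() returns 51 → value = 51.
Result: 51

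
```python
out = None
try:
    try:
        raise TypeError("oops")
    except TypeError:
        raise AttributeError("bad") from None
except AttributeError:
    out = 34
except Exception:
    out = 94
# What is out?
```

Step-by-step execution trace:
1. Inner try raises TypeError; inner `except TypeError` catches it.
2. `raise AttributeError(...) from None` raises AttributeError (from None suppresses __context__, but the active exception is still AttributeError).
3. Outer `except AttributeError` matches → out = 34.
4. `except Exception` is not reached.
Result: 34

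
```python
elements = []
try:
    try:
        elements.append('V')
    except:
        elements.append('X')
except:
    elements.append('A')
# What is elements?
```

Step-by-step execution trace:
1. Inner try: `elements.append('V')` → elements = ['V']. No exception raised.
2. Inner `except` is skipped.
3. Inner try completes normally; outer `except` is skipped.
Result: ['V']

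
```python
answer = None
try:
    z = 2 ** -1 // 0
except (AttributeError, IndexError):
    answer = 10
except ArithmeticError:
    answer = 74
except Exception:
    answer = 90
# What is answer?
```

Step-by-step execution trace:
1. `z = 2 ** -1 // 0` raises ZeroDivisionError.
2. `except (AttributeError, IndexError)` does not match ZeroDivisionError; skipped.
3. `except ArithmeticError` matches (ZeroDivisionError is a subclass of ArithmeticError) → answer = 74.
4. `except Exception` is not reached.
Result: 74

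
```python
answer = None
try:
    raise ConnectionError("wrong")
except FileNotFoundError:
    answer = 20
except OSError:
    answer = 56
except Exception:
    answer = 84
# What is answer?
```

Step-by-step execution trace:
1. `raise ConnectionError(...)` raises ConnectionError.
2. `except FileNotFoundError` does not match (ConnectionError is not a subclass of FileNotFoundError); skipped.
3. `except OSError` matches (ConnectionError is a subclass of OSError) → answer = 56.
4. `except Exception` is not reached.
Result: 56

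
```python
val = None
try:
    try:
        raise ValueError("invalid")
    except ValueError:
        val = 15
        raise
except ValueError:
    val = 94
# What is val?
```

Step-by-step execution trace:
1. Inner try: `raise ValueError("invalid")` raises ValueError.
2. Inner `except ValueError` matches → val = 15.
3. bare `raise` re-raises the same ValueError.
4. Outer `except ValueError` matches → val = 94.
Result: 94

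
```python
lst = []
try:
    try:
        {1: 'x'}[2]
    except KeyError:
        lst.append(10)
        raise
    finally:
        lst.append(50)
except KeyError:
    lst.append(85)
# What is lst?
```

Step-by-step execution trace:
1. Inner try: `{1: 'x'}[2]` raises KeyError.
2. Inner `except KeyError` matches → `lst.append(10)` → lst = [10].
3. bare `raise` re-raises KeyError.
4. Inner `finally` runs during unwinding: `lst.append(50)` → lst = [10, 50].
5. Outer `except KeyError` matches → `lst.append(85)` → lst = [10, 50, 85].
Result: [10, 50, 85]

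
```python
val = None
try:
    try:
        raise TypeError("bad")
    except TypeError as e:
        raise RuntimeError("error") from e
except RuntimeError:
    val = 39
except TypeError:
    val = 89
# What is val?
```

Step-by-step execution trace:
1. Inner try raises TypeError; inner `except TypeError as e` catches it.
2. `raise RuntimeError(...) from e` raises RuntimeError (TypeError is attached as __cause__, but only RuntimeError is active).
3. Outer `except RuntimeError` matches → val = 39.
4. `except TypeError` is not reached.
Result: 39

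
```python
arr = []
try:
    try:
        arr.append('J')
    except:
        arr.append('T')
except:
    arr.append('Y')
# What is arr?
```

Step-by-step execution trace:
1. Inner try: `arr.append('J')` → arr = ['J']. No exception raised.
2. Inner `except` is skipped.
3. Inner try completes normally; outer `except` is skipped.
Result: ['J']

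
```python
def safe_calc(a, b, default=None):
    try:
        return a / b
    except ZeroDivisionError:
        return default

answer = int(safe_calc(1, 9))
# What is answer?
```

Step-by-step execution trace:
1. `safe_calc(1, 9)` enters try: `return 1 / 9` → returns 0.1111111111111111. No exception raised.
2. `except ZeroDivisionError` is skipped.
3. `int(0.1111111111111111)` → 0 → answer = 0.
Result: 0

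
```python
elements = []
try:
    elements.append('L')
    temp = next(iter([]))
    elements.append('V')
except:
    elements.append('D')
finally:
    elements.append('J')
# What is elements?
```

Step-by-step execution trace:
1. try: `elements.append('L')` → elements = ['L'].
2. `temp = next(iter([]))` raises StopIteration; `elements.append('V')` is not reached.
3. bare `except` matches → `elements.append('D')` → elements = ['L', 'D'].
4. finally always runs: `elements.append('J')` → elements = ['L', 'D', 'J'].
Result: ['L', 'D', 'J']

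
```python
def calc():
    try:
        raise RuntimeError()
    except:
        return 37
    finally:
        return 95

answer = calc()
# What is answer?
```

Step-by-step execution trace:
1. `calc()` enters try: `raise RuntimeError()` raises RuntimeError.
2. bare `except` matches → `return 37` sets pending return value 37.
3. Before returning, `finally: return 95` runs and overrides the pending return.
4. calc() returns 95 → answer = 95.
Result: 95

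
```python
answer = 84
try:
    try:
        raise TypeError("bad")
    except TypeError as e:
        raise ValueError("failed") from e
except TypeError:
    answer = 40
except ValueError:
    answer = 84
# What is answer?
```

Step-by-step execution trace:
1. Inner try raises TypeError; inner `except TypeError as e` catches it.
2. `raise ValueError(...) from e` raises ValueError (TypeError is attached as __cause__, but only ValueError is active).
3. Outer `except TypeError` does not match ValueError; skipped.
4. Outer `except ValueError` matches → answer = 84.
Result: 84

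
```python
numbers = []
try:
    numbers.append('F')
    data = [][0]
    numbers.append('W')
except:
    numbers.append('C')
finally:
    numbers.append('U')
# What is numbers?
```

Step-by-step execution trace:
1. try: `numbers.append('F')` → numbers = ['F'].
2. `data = [][0]` raises IndexError; `numbers.append('W')` is not reached.
3. bare `except` matches → `numbers.append('C')` → numbers = ['F', 'C'].
4. finally always runs: `numbers.append('U')` → numbers = ['F', 'C', 'U'].
Result: ['F', 'C', 'U']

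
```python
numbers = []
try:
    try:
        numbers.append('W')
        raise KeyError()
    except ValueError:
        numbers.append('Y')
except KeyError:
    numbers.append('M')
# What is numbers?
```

Step-by-step execution trace:
1. Inner try: `numbers.append('W')` → numbers = ['W'].
2. `raise KeyError()` raises KeyError.
3. Inner `except ValueError` does not match KeyError; exception propagates to outer try.
4. Outer `except KeyError` matches → `numbers.append('M')` → numbers = ['W', 'M'].
Result: ['W', 'M']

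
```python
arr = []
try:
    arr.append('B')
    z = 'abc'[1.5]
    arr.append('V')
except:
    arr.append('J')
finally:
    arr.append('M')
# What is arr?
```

Step-by-step execution trace:
1. try: `arr.append('B')` → arr = ['B'].
2. `z = 'abc'[1.5]` raises TypeError; `arr.append('V')` is not reached.
3. bare `except` matches → `arr.append('J')` → arr = ['B', 'J'].
4. finally always runs: `arr.append('M')` → arr = ['B', 'J', 'M'].
Result: ['B', 'J', 'M']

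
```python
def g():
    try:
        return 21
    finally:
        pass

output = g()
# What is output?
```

Step-by-step execution trace:
1. `g()` enters try: `return 21` sets pending return value 21.
2. Before returning, `finally: pass` runs (no effect).
3. g() returns 21 → output = 21.
Result: 21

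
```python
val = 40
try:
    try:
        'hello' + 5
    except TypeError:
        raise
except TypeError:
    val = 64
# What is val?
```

Step-by-step execution trace:
1. Inner try: `'hello' + 5` raises TypeError.
2. Inner `except TypeError` matches; bare `raise` re-raises the same TypeError.
3. Outer `except TypeError` matches → val = 64.
Result: 64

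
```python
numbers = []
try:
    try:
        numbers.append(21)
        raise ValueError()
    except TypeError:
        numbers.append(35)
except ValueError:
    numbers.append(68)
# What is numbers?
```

Step-by-step execution trace:
1. Inner try: `numbers.append(21)` → numbers = [21].
2. `raise ValueError()` raises ValueError.
3. Inner `except TypeError` does not match ValueError; exception propagates to outer try.
4. Outer `except ValueError` matches → `numbers.append(68)` → numbers = [21, 68].
Result: [21, 68]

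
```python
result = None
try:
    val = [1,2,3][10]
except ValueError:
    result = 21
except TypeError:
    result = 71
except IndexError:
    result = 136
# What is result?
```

Step-by-step execution trace:
1. `val = [1,2,3][10]` raises IndexError.
2. `except ValueError` does not match IndexError; skipped.
3. `except TypeError` does not match IndexError; skipped.
4. `except IndexError` matches → result = 136.
Result: 136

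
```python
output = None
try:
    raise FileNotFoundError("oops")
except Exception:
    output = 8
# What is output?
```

Step-by-step execution trace:
1. `raise FileNotFoundError(...)` raises FileNotFoundError.
2. `except Exception` matches (FileNotFoundError is a subclass of Exception) → output = 8.
Result: 8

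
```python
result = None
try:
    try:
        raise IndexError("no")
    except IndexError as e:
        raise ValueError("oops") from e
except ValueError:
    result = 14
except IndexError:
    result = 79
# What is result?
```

Step-by-step execution trace:
1. Inner try raises IndexError; inner `except IndexError as e` catches it.
2. `raise ValueError(...) from e` raises ValueError (IndexError is attached as __cause__, but only ValueError is active).
3. Outer `except ValueError` matches → result = 14.
4. `except IndexError` is not reached.
Result: 14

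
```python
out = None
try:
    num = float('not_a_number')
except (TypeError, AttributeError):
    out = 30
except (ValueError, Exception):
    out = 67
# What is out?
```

Step-by-step execution trace:
1. `num = float('not_a_number')` raises ValueError.
2. `except (TypeError, AttributeError)` does not match ValueError; skipped.
3. `except (ValueError, Exception)` matches (ValueError is in the tuple) → out = 67.
Result: 67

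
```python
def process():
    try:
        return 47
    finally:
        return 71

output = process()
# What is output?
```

Step-by-step execution trace:
1. `process()` enters try: `return 47` sets pending return value 47.
2. Before returning, `finally: return 71` runs and overrides the pending return.
3. process() returns 71 → output = 71.
Result: 71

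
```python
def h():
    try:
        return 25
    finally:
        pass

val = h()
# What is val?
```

Step-by-step execution trace:
1. `h()` enters try: `return 25` sets pending return value 25.
2. Before returning, `finally: pass` runs (no effect).
3. h() returns 25 → val = 25.
Result: 25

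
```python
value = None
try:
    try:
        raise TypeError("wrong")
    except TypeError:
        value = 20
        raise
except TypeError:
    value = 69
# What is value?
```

Step-by-step execution trace:
1. Inner try: `raise TypeError("wrong")` raises TypeError.
2. Inner `except TypeError` matches → value = 20.
3. bare `raise` re-raises the same TypeError.
4. Outer `except TypeError` matches → value = 69.
Result: 69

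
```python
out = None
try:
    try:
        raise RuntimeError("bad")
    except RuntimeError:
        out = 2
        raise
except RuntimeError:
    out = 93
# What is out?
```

Step-by-step execution trace:
1. Inner try: `raise RuntimeError("bad")` raises RuntimeError.
2. Inner `except RuntimeError` matches → out = 2.
3. bare `raise` re-raises the same RuntimeError.
4. Outer `except RuntimeError` matches → out = 93.
Result: 93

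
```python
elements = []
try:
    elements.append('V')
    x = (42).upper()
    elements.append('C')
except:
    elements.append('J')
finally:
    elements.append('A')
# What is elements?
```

Step-by-step execution trace:
1. try: `elements.append('V')` → elements = ['V'].
2. `x = (42).upper()` raises AttributeError; `elements.append('C')` is not reached.
3. bare `except` matches → `elements.append('J')` → elements = ['V', 'J'].
4. finally always runs: `elements.append('A')` → elements = ['V', 'J', 'A'].
Result: ['V', 'J', 'A']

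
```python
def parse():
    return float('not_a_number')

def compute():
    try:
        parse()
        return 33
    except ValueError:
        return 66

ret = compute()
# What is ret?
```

Step-by-step execution trace:
1. `compute()` calls `parse()`.
2. `parse()` evaluates `float('not_a_number')`, which raises ValueError; it propagates to the caller.
3. `return 33` is not reached.
4. `except ValueError` in compute matches → returns 66.
5. ret = 66.
Result: 66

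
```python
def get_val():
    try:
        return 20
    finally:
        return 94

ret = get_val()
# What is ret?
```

Step-by-step execution trace:
1. `get_val()` enters try: `return 20` sets pending return value 20.
2. Before returning, `finally: return 94` runs and overrides the pending return.
3. get_val() returns 94 → ret = 94.
Result: 94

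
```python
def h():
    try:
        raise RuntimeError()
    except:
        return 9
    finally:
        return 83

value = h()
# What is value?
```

Step-by-step execution trace:
1. `h()` enters try: `raise RuntimeError()` raises RuntimeError.
2. bare `except` matches → `return 9` sets pending return value 9.
3. Before returning, `finally: return 83` runs and overrides the pending return.
4. h() returns 83 → value = 83.
Result: 83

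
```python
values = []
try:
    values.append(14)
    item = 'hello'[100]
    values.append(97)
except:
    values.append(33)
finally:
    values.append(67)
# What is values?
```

Step-by-step execution trace:
1. try: `values.append(14)` → values = [14].
2. `item = 'hello'[100]` raises IndexError; `values.append(97)` is not reached.
3. bare `except` matches → `values.append(33)` → values = [14, 33].
4. finally always runs: `values.append(67)` → values = [14, 33, 67].
Result: [14, 33, 67]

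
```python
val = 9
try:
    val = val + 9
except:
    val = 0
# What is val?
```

Step-by-step execution trace:
1. val starts at 9.
2. try: `val = val + 9` → val = 18. No exception raised.
3. `except` is skipped.
Result: 18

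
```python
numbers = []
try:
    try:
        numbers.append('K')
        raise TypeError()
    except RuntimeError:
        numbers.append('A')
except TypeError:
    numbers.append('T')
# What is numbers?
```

Step-by-step execution trace:
1. Inner try: `numbers.append('K')` → numbers = ['K'].
2. `raise TypeError()` raises TypeError.
3. Inner `except RuntimeError` does not match TypeError; exception propagates to outer try.
4. Outer `except TypeError` matches → `numbers.append('T')` → numbers = ['K', 'T'].
Result: ['K', 'T']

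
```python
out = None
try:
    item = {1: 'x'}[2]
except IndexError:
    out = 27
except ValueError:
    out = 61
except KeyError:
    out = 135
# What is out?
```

Step-by-step execution trace:
1. `item = {1: 'x'}[2]` raises KeyError.
2. `except IndexError` does not match KeyError; skipped.
3. `except ValueError` does not match KeyError; skipped.
4. `except KeyError` matches → out = 135.
Result: 135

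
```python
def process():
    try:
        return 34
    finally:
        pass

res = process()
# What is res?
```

Step-by-step execution trace:
1. `process()` enters try: `return 34` sets pending return value 34.
2. Before returning, `finally: pass` runs (no effect).
3. process() returns 34 → res = 34.
Result: 34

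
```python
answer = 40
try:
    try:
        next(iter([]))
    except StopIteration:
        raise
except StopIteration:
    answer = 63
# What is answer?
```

Step-by-step execution trace:
1. Inner try: `next(iter([]))` raises StopIteration.
2. Inner `except StopIteration` matches; bare `raise` re-raises the same StopIteration.
3. Outer `except StopIteration` matches → answer = 63.
Result: 63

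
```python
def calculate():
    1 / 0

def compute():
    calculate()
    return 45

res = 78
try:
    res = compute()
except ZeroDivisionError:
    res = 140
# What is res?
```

Step-by-step execution trace:
1. res starts at 78.
2. try: `compute()` calls `calculate()`.
3. `calculate()` evaluates `1 / 0`, which raises ZeroDivisionError; it propagates through compute (uncaught).
4. `return 45` in compute is not reached; the assignment to res does not complete.
5. `except ZeroDivisionError` matches → res = 140.
Result: 140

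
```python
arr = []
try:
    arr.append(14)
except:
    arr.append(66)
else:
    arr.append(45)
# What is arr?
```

Step-by-step execution trace:
1. try: `arr.append(14)` → arr = [14]. No exception raised.
2. `except` is skipped.
3. `else` runs (try completed without exception): `arr.append(45)` → arr = [14, 45].
Result: [14, 45]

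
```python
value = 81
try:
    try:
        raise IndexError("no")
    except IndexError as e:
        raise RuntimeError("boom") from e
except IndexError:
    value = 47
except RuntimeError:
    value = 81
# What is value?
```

Step-by-step execution trace:
1. Inner try raises IndexError; inner `except IndexError as e` catches it.
2. `raise RuntimeError(...) from e` raises RuntimeError (IndexError is attached as __cause__, but only RuntimeError is active).
3. Outer `except IndexError` does not match RuntimeError; skipped.
4. Outer `except RuntimeError` matches → value = 81.
Result: 81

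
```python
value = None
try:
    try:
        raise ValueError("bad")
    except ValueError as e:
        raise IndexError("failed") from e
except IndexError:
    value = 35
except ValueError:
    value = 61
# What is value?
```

Step-by-step execution trace:
1. Inner try raises ValueError; inner `except ValueError as e` catches it.
2. `raise IndexError(...) from e` raises IndexError (ValueError is attached as __cause__, but only IndexError is active).
3. Outer `except IndexError` matches → value = 35.
4. `except ValueError` is not reached.
Result: 35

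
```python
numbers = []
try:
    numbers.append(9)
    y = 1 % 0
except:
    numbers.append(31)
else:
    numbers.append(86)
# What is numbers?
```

Step-by-step execution trace:
1. try: `numbers.append(9)` → numbers = [9].
2. `y = 1 % 0` raises ZeroDivisionError.
3. bare `except` matches → `numbers.append(31)` → numbers = [9, 31].
4. `else` is skipped (an exception was raised).
Result: [9, 31]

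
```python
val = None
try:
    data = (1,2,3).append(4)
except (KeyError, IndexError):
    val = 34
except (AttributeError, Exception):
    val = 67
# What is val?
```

Step-by-step execution trace:
1. `data = (1,2,3).append(4)` raises AttributeError.
2. `except (KeyError, IndexError)` does not match AttributeError; skipped.
3. `except (AttributeError, Exception)` matches (AttributeError is in the tuple) → val = 67.
Result: 67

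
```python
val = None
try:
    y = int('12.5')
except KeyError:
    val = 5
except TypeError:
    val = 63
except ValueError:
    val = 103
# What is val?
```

Step-by-step execution trace:
1. `y = int('12.5')` raises ValueError.
2. `except KeyError` does not match ValueError; skipped.
3. `except TypeError` does not match ValueError; skipped.
4. `except ValueError` matches → val = 103.
Result: 103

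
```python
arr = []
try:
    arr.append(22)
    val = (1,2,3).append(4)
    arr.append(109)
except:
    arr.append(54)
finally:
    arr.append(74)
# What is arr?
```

Step-by-step execution trace:
1. try: `arr.append(22)` → arr = [22].
2. `val = (1,2,3).append(4)` raises AttributeError; `arr.append(109)` is not reached.
3. bare `except` matches → `arr.append(54)` → arr = [22, 54].
4. finally always runs: `arr.append(74)` → arr = [22, 54, 74].
Result: [22, 54, 74]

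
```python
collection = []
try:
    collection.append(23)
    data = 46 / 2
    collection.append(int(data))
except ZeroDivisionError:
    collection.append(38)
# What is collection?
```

Step-by-step execution trace:
1. try: `collection.append(23)` → collection = [23].
2. `data = 46 / 2` → data = 23.0. No exception raised.
3. `collection.append(int(data))` → collection = [23, 23].
4. `except ZeroDivisionError` is skipped (no exception was raised).
Result: [23, 23]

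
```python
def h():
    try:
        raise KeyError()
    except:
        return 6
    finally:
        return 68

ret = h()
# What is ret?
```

Step-by-step execution trace:
1. `h()` enters try: `raise KeyError()` raises KeyError.
2. bare `except` matches → `return 6` sets pending return value 6.
3. Before returning, `finally: return 68` runs and overrides the pending return.
4. h() returns 68 → ret = 68.
Result: 68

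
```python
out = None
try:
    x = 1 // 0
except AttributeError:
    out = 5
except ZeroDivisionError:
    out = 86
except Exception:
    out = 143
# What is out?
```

Step-by-step execution trace:
1. `x = 1 // 0` raises ZeroDivisionError.
2. `except AttributeError` does not match ZeroDivisionError; skipped.
3. `except ZeroDivisionError` matches → out = 86.
4. Remaining except clauses are skipped.
Result: 86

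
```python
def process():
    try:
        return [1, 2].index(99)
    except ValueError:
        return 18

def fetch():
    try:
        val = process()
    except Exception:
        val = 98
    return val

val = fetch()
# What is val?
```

Step-by-step execution trace:
1. `fetch()` calls `process()`.
2. In process: `[1, 2].index(99)` raises ValueError; `except ValueError` catches it → returns 18.
3. In fetch: `val = process()` → val = 18. No exception reaches fetch.
4. `except Exception` is skipped; fetch returns 18.
5. val = 18.
Result: 18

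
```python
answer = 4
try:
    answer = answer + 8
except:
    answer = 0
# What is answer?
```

Step-by-step execution trace:
1. answer starts at 4.
2. try: `answer = answer + 8` → answer = 12. No exception raised.
3. `except` is skipped.
Result: 12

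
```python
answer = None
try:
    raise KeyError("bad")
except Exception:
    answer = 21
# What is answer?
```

Step-by-step execution trace:
1. `raise KeyError(...)` raises KeyError.
2. `except Exception` matches (KeyError is a subclass of Exception) → answer = 21.
Result: 21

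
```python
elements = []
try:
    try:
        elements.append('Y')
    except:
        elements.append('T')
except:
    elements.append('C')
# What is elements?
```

Step-by-step execution trace:
1. Inner try: `elements.append('Y')` → elements = ['Y']. No exception raised.
2. Inner `except` is skipped.
3. Inner try completes normally; outer `except` is skipped.
Result: ['Y']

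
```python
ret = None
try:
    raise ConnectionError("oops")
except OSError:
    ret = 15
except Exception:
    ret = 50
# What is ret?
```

Step-by-step execution trace:
1. `raise ConnectionError(...)` raises ConnectionError.
2. `except OSError` matches (ConnectionError is a subclass of OSError) → ret = 15.
3. `except Exception` is not reached.
Result: 15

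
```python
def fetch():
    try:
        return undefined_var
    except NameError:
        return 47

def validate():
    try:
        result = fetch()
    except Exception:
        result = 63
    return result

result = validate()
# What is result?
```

Step-by-step execution trace:
1. `validate()` calls `fetch()`.
2. In fetch: `undefined_var` raises NameError; `except NameError` catches it → returns 47.
3. In validate: `result = fetch()` → result = 47. No exception reaches validate.
4. `except Exception` is skipped; validate returns 47.
5. result = 47.
Result: 47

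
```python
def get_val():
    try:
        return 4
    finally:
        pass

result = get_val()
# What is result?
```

Step-by-step execution trace:
1. `get_val()` enters try: `return 4` sets pending return value 4.
2. Before returning, `finally: pass` runs (no effect).
3. get_val() returns 4 → result = 4.
Result: 4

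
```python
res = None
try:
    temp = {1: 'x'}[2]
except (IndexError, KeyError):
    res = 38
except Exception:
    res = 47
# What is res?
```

Step-by-step execution trace:
1. `temp = {1: 'x'}[2]` raises KeyError.
2. `except (IndexError, KeyError)` matches (KeyError is in the tuple) → res = 38.
3. `except Exception` is not reached.
Result: 38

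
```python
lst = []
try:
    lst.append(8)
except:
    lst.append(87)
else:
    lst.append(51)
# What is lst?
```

Step-by-step execution trace:
1. try: `lst.append(8)` → lst = [8]. No exception raised.
2. `except` is skipped.
3. `else` runs (try completed without exception): `lst.append(51)` → lst = [8, 51].
Result: [8, 51]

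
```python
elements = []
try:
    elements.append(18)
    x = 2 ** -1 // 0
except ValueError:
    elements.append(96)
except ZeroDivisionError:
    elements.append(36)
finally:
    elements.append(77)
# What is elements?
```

Step-by-step execution trace:
1. try: `elements.append(18)` → elements = [18].
2. `x = 2 ** -1 // 0` raises ZeroDivisionError.
3. `except ValueError` does not match ZeroDivisionError; skipped.
4. `except ZeroDivisionError` matches → `elements.append(36)` → elements = [18, 36].
5. finally always runs: `elements.append(77)` → elements = [18, 36, 77].
Result: [18, 36, 77]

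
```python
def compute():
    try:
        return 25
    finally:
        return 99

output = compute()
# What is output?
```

Step-by-step execution trace:
1. `compute()` enters try: `return 25` sets pending return value 25.
2. Before returning, `finally: return 99` runs and overrides the pending return.
3. compute() returns 99 → output = 99.
Result: 99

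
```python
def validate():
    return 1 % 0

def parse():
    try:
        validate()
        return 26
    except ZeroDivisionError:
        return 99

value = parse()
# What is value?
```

Step-by-step execution trace:
1. `parse()` calls `validate()`.
2. `validate()` evaluates `1 % 0`, which raises ZeroDivisionError; it propagates to the caller.
3. `return 26` is not reached.
4. `except ZeroDivisionError` in parse matches → returns 99.
5. value = 99.
Result: 99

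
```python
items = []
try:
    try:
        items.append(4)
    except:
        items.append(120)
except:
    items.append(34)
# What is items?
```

Step-by-step execution trace:
1. Inner try: `items.append(4)` → items = [4]. No exception raised.
2. Inner `except` is skipped.
3. Inner try completes normally; outer `except` is skipped.
Result: [4]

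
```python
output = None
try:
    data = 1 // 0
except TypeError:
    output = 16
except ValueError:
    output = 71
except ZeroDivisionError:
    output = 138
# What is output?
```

Step-by-step execution trace:
1. `data = 1 // 0` raises ZeroDivisionError.
2. `except TypeError` does not match ZeroDivisionError; skipped.
3. `except ValueError` does not match ZeroDivisionError; skipped.
4. `except ZeroDivisionError` matches → output = 138.
Result: 138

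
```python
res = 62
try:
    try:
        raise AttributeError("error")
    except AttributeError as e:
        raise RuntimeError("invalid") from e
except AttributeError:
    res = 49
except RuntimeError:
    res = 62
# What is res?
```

Step-by-step execution trace:
1. Inner try raises AttributeError; inner `except AttributeError as e` catches it.
2. `raise RuntimeError(...) from e` raises RuntimeError (AttributeError is attached as __cause__, but only RuntimeError is active).
3. Outer `except AttributeError` does not match RuntimeError; skipped.
4. Outer `except RuntimeError` matches → res = 62.
Result: 62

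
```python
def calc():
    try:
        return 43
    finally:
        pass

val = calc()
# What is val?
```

Step-by-step execution trace:
1. `calc()` enters try: `return 43` sets pending return value 43.
2. Before returning, `finally: pass` runs (no effect).
3. calc() returns 43 → val = 43.
Result: 43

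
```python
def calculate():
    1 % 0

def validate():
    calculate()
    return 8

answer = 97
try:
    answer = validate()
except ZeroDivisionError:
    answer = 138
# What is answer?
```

Step-by-step execution trace:
1. answer starts at 97.
2. try: `validate()` calls `calculate()`.
3. `calculate()` evaluates `1 % 0`, which raises ZeroDivisionError; it propagates through validate (uncaught).
4. `return 8` in validate is not reached; the assignment to answer does not complete.
5. `except ZeroDivisionError` matches → answer = 138.
Result: 138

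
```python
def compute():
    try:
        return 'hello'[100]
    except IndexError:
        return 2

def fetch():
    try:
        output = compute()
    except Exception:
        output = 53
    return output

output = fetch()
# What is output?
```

Step-by-step execution trace:
1. `fetch()` calls `compute()`.
2. In compute: `'hello'[100]` raises IndexError; `except IndexError` catches it → returns 2.
3. In fetch: `output = compute()` → output = 2. No exception reaches fetch.
4. `except Exception` is skipped; fetch returns 2.
5. output = 2.
Result: 2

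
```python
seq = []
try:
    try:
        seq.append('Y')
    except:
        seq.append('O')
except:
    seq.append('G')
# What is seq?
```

Step-by-step execution trace:
1. Inner try: `seq.append('Y')` → seq = ['Y']. No exception raised.
2. Inner `except` is skipped.
3. Inner try completes normally; outer `except` is skipped.
Result: ['Y']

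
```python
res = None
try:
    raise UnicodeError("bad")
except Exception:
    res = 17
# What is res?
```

Step-by-step execution trace:
1. `raise UnicodeError(...)` raises UnicodeError.
2. `except Exception` matches (UnicodeError is a subclass of Exception) → res = 17.
Result: 17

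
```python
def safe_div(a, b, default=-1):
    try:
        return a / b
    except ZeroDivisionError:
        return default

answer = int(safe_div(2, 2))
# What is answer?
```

Step-by-step execution trace:
1. `safe_div(2, 2)` enters try: `return 2 / 2` → returns 1.0. No exception raised.
2. `except ZeroDivisionError` is skipped.
3. `int(1.0)` → 1 → answer = 1.
Result: 1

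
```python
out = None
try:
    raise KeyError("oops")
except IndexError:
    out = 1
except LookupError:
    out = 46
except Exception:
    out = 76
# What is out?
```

Step-by-step execution trace:
1. `raise KeyError(...)` raises KeyError.
2. `except IndexError` does not match (KeyError is not a subclass of IndexError); skipped.
3. `except LookupError` matches (KeyError is a subclass of LookupError) → out = 46.
4. `except Exception` is not reached.
Result: 46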